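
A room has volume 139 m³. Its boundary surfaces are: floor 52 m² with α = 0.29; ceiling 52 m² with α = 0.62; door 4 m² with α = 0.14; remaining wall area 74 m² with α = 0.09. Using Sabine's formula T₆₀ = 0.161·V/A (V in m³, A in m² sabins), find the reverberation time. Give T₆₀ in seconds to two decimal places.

A = Σ Sᵢαᵢ = 52·0.29 + 52·0.62 + 4·0.14 + 74·0.09 = 54.54 m².
T₆₀ = 0.161·V/A = 0.161·139/54.54 = 0.410 s.

0.41 s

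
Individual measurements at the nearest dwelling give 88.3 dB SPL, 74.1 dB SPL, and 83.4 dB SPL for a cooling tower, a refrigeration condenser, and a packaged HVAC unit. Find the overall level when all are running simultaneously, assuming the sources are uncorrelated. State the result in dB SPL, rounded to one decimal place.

Incoherent sources combine by intensity addition: L_total = 10·log₁₀(Σ 10^(L_i/10)).
Σ 10^(L/10) = 10^(88.3/10) + 10^(74.1/10) + 10^(83.4/10) = 9.206e+08.
L_total = 10·log₁₀(9.206e+08) = 89.64 dB SPL.

89.6 dB SPL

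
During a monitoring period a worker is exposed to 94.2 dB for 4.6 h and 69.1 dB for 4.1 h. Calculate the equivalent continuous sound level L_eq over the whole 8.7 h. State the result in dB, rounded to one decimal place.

91.4 dB

Weight each interval's intensity by its duration and average over T = 8.7 h:
Σ tᵢ·10^(Lᵢ/10) = 4.6·10^(94.2/10) + 4.1·10^(69.1/10) = 1.213e+10.
L_eq = 10·log₁₀(1.213e+10/8.7) = 91.44 dB.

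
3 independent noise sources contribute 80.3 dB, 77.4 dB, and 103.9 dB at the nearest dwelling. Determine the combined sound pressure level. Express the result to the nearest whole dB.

Incoherent sources combine by intensity addition: L_total = 10·log₁₀(Σ 10^(L_i/10)).
Σ 10^(L/10) = 10^(80.3/10) + 10^(77.4/10) + 10^(103.9/10) = 2.471e+10.
L_total = 10·log₁₀(2.471e+10) = 103.93 dB.

104 dB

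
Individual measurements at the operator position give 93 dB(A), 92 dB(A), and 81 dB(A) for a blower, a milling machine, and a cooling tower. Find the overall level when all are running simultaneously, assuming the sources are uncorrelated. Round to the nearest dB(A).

96 dB(A)

Incoherent sources combine by intensity addition: L_total = 10·log₁₀(Σ 10^(L_i/10)).
Σ 10^(L/10) = 10^(93/10) + 10^(92/10) + 10^(81/10) = 3.706e+09.
L_total = 10·log₁₀(3.706e+09) = 95.69 dB(A).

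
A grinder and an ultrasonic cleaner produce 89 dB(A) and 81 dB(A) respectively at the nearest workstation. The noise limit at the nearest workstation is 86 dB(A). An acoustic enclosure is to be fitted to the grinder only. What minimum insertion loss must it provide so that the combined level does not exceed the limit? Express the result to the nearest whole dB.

The untreated sources together contribute 10^(81/10) = 1.259e+08, i.e. 81.00 dB(A).
The limit corresponds to 10^(86/10) = 3.981e+08; subtracting the fixed part leaves 2.722e+08 for the grinder, i.e. 84.35 dB(A).
So the grinder must be reduced from 89 to 84.35 dB(A): IL = 4.65 dB.

5 dB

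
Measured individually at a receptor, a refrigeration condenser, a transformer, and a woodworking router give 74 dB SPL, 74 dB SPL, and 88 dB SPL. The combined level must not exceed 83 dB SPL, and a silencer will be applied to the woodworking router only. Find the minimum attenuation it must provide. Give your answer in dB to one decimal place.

Fixed contribution from the other sources: Σ 10^(L/10) = 10^(74/10) + 10^(74/10) = 5.024e+07 (77.01 dB SPL).
The limit corresponds to 10^(83/10) = 1.995e+08; subtracting the fixed part leaves 1.493e+08 for the woodworking router, i.e. 81.74 dB SPL.
So the woodworking router must be reduced from 88 to 81.74 dB SPL: IL = 6.26 dB.

6.3 dB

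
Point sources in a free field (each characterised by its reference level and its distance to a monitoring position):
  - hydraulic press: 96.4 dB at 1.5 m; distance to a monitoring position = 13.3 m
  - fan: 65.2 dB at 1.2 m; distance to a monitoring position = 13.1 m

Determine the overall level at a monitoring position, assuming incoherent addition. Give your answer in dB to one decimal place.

Propagate each source to the receiver with L = L_ref − 20·log₁₀(r/r_ref), then add intensities.
hydraulic press: 96.4 − 20·log₁₀(13.3/1.5) = 96.4 − 18.96 = 77.44 dB.
fan: 65.2 − 20·log₁₀(13.1/1.2) = 65.2 − 20.76 = 44.44 dB.
Σ 10^(L/10) = 5.555e+07 → L_total = 10·log₁₀(5.555e+07) = 77.45 dB.

77.4 dB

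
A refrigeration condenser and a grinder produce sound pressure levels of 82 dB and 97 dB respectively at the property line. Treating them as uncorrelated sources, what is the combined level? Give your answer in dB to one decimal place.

For uncorrelated sources the intensities add, so convert each level to linear form, sum, and take 10·log₁₀ of the total.
Σ 10^(L/10) = 10^(82/10) + 10^(97/10) = 5.170e+09.
L_total = 10·log₁₀(5.170e+09) = 97.14 dB.

97.1 dB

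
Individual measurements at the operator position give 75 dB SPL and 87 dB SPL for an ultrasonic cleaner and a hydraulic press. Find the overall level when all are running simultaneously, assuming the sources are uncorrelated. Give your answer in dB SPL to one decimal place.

Incoherent sources combine by intensity addition: L_total = 10·log₁₀(Σ 10^(L_i/10)).
Σ 10^(L/10) = 10^(75/10) + 10^(87/10) = 5.328e+08.
L_total = 10·log₁₀(5.328e+08) = 87.27 dB SPL.

87.3 dB SPL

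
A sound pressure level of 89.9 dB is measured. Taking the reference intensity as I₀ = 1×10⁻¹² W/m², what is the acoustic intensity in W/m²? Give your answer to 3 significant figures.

0.000977 W/m²

I/I₀ = 10^(89.9/10) = 9.772e+08, so I = 9.772e+08 × 10⁻¹² W/m².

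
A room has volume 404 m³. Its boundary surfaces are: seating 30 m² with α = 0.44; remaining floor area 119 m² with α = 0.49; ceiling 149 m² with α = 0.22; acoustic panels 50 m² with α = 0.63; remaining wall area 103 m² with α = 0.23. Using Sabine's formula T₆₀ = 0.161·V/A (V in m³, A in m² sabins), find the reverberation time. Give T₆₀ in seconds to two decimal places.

Total absorption A = 30·0.44 + 119·0.49 + 149·0.22 + 50·0.63 + 103·0.23 = 159.48 m² sabins.
T₆₀ = 0.161 × 404 / 159.48 = 0.408 s.

0.41 s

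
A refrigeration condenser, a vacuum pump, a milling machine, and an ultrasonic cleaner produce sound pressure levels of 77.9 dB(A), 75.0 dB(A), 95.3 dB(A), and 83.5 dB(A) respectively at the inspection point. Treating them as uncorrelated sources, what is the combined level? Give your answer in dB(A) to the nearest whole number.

For uncorrelated sources the intensities add, so convert each level to linear form, sum, and take 10·log₁₀ of the total.
Σ 10^(L/10) = 10^(77.9/10) + 10^(75.0/10) + 10^(95.3/10) + 10^(83.5/10) = 3.706e+09.
L_total = 10·log₁₀(3.706e+09) = 95.69 dB(A).

96 dB(A)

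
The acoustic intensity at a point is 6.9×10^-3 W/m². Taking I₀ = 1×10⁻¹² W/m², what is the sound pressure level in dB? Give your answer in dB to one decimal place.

L = 10·log₁₀(I/I₀) = 10·log₁₀(6.9×10^-3/10⁻¹²) = 10·log₁₀(6.9×10^9).
L = 10·(0.8388 + 9) = 98.39 dB.

98.4 dB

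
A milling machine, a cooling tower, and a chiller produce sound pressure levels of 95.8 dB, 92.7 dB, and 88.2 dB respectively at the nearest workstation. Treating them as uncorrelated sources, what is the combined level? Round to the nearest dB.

For uncorrelated sources the intensities add, so convert each level to linear form, sum, and take 10·log₁₀ of the total.
Σ 10^(L/10) = 10^(95.8/10) + 10^(92.7/10) + 10^(88.2/10) = 6.325e+09.
L_total = 10·log₁₀(6.325e+09) = 98.01 dB.

98 dB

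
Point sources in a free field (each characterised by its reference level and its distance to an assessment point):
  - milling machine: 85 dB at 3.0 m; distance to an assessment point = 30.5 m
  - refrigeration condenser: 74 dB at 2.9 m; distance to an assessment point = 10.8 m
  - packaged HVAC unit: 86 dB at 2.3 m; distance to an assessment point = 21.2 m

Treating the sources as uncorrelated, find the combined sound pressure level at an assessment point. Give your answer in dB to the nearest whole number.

70 dB

Propagate each source to the receiver with L = L_ref − 20·log₁₀(r/r_ref), then add intensities.
milling machine: 85 − 20·log₁₀(30.5/3.0) = 85 − 20.14 = 64.86 dB.
refrigeration condenser: 74 − 20·log₁₀(10.8/2.9) = 74 − 11.42 = 62.58 dB.
packaged HVAC unit: 86 − 20·log₁₀(21.2/2.3) = 86 − 19.29 = 66.71 dB.
Σ 10^(L/10) = 9.556e+06 → L_total = 10·log₁₀(9.556e+06) = 69.80 dB.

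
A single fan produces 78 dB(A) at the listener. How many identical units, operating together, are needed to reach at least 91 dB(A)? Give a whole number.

20

The shortfall is 91 − 78 = 13.0 dB, and N units add 10·log₁₀ N, so need 10·log₁₀ N ≥ 13.0.
N ≥ 10^(13.0/10) = 19.953, so N = 20.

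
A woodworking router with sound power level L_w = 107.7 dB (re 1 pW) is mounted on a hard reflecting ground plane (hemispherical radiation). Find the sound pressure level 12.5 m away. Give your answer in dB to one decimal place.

The power spreads over a hemisphere of area 2π·r², so L_p = L_w − 10·log₁₀(2π·r²).
2π·r² = 981.7 m², 10·log₁₀ of that is 29.920 dB.
L_p = 107.7 − 29.920 = 77.78 dB.

77.8 dB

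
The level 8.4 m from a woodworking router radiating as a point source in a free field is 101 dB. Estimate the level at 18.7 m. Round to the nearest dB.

Point-source attenuation: ΔL = 20·log₁₀(r₂/r₁) = 20·log₁₀(18.7/8.4) = 6.951 dB.
L₂ = 101 − 20·log₁₀(18.7/8.4) = 101 − 6.951 = 94.05 dB.

94 dB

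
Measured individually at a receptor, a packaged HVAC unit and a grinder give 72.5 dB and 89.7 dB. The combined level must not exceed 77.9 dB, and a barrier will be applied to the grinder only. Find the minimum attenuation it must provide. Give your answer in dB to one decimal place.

13.3 dB

Everything except the grinder sums to 10^(72.5/10) = 1.778e+07 in linear terms, 72.50 dB.
To meet 77.9 dB overall, the treated grinder may contribute at most 10^(77.9/10) − 1.778e+07 = 4.388e+07, i.e. 76.42 dB.
So the grinder must be reduced from 89.7 to 76.42 dB: IL = 13.28 dB.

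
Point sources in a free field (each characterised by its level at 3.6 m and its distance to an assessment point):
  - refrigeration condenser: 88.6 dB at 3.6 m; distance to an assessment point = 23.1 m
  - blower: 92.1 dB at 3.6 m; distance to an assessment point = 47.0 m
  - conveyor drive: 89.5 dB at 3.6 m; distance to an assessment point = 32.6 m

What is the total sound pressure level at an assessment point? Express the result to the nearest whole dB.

Propagate each source to the receiver with L = L_ref − 20·log₁₀(r/r_ref), then add intensities.
refrigeration condenser: 88.6 − 20·log₁₀(23.1/3.6) = 88.6 − 16.15 = 72.45 dB.
blower: 92.1 − 20·log₁₀(47.0/3.6) = 92.1 − 22.32 = 69.78 dB.
conveyor drive: 89.5 − 20·log₁₀(32.6/3.6) = 89.5 − 19.14 = 70.36 dB.
Σ 10^(L/10) = 3.798e+07 → L_total = 10·log₁₀(3.798e+07) = 75.80 dB.

76 dB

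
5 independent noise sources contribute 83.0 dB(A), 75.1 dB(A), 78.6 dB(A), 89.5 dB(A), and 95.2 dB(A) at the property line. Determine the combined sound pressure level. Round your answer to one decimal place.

For uncorrelated sources the intensities add, so convert each level to linear form, sum, and take 10·log₁₀ of the total.
Σ 10^(L/10) = 10^(83.0/10) + 10^(75.1/10) + 10^(78.6/10) + 10^(89.5/10) + 10^(95.2/10) = 4.507e+09.
L_total = 10·log₁₀(4.507e+09) = 96.54 dB(A).

96.5 dB(A)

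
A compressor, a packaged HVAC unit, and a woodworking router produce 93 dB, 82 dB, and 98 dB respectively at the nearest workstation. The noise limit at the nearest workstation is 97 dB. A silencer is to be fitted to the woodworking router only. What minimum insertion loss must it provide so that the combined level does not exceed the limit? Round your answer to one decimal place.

Everything except the woodworking router sums to 10^(93/10) + 10^(82/10) = 2.154e+09 in linear terms, 93.33 dB.
To meet 97 dB overall, the treated woodworking router may contribute at most 10^(97/10) − 2.154e+09 = 2.858e+09, i.e. 94.56 dB.
So the woodworking router must be reduced from 98 to 94.56 dB: IL = 3.44 dB.

3.4 dB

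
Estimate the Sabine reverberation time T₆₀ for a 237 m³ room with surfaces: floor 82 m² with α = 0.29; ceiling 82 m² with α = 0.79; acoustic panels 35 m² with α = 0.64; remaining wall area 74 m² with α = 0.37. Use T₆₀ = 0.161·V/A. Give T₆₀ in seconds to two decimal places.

Total absorption A = 82·0.29 + 82·0.79 + 35·0.64 + 74·0.37 = 138.34 m² sabins.
T₆₀ = 0.161·V/A = 0.161·237/138.34 = 0.276 s.

0.28 s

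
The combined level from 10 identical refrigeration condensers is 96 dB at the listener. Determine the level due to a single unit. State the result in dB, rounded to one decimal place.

86.0 dB

10 equal contributions raise the level by 10·log₁₀ 10 = 10.000 dB, so each unit alone gives 96 − 10.000.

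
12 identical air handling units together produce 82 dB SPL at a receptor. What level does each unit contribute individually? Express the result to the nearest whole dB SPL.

71 dB SPL

12 equal contributions raise the level by 10·log₁₀ 12 = 10.792 dB, so each unit alone gives 82 − 10.792.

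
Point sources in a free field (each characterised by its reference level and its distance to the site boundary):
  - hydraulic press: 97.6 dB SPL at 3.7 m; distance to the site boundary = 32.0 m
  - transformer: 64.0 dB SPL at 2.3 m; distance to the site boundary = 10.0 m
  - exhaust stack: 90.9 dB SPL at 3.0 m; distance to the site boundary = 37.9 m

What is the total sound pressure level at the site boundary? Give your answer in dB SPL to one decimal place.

79.3 dB SPL

First find each source's level at the receiver (point-source: −20·log₁₀(r/r_ref)), then combine on an intensity basis.
hydraulic press: 97.6 − 20·log₁₀(32.0/3.7) = 97.6 − 18.74 = 78.86 dB SPL.
transformer: 64.0 − 20·log₁₀(10.0/2.3) = 64.0 − 12.77 = 51.23 dB SPL.
exhaust stack: 90.9 − 20·log₁₀(37.9/3.0) = 90.9 − 22.03 = 68.87 dB SPL.
Σ 10^(L/10) = 8.477e+07 → L_total = 10·log₁₀(8.477e+07) = 79.28 dB SPL.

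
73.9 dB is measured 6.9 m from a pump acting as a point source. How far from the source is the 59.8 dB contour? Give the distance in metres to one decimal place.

For a point source L₁ − L₂ = 20·log₁₀(r₂/r₁), so r₂ = r₁·10^((L₁−L₂)/20).
r₂ = 6.9·10^((73.9−59.8)/20) = 6.9·10^(14.1/20) = 34.98 m.

35.0 m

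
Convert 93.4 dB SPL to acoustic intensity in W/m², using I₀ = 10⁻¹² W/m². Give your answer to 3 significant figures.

0.00219 W/m²

I = I₀·10^(L/10) = 10⁻¹² × 10^(93.4/10) = 10^(-2.660).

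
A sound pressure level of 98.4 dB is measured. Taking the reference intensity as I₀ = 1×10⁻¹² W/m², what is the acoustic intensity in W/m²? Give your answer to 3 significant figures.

I = I₀·10^(L/10) = 10⁻¹² × 10^(98.4/10) = 10^(-2.160).

0.00692 W/m²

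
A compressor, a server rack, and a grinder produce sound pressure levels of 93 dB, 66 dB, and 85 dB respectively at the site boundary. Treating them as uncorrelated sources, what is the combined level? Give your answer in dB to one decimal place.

Incoherent sources combine by intensity addition: L_total = 10·log₁₀(Σ 10^(L_i/10)).
Σ 10^(L/10) = 10^(93/10) + 10^(66/10) + 10^(85/10) = 2.315e+09.
L_total = 10·log₁₀(2.315e+09) = 93.65 dB.

93.6 dB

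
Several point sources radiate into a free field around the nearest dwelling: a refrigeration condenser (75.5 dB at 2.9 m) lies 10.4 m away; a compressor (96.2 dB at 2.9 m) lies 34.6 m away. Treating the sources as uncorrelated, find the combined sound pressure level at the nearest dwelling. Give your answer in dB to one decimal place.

75.1 dB

Apply inverse-square spreading to bring every level to the receiver, then sum 10^(L/10).
refrigeration condenser: 75.5 − 20·log₁₀(10.4/2.9) = 75.5 − 11.09 = 64.41 dB.
compressor: 96.2 − 20·log₁₀(34.6/2.9) = 96.2 − 21.53 = 74.67 dB.
Σ 10^(L/10) = 3.204e+07 → L_total = 10·log₁₀(3.204e+07) = 75.06 dB.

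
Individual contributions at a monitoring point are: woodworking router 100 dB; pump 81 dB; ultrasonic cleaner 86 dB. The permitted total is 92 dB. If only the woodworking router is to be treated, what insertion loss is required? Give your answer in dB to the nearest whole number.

10 dB

Everything except the woodworking router sums to 10^(81/10) + 10^(86/10) = 5.240e+08 in linear terms, 87.19 dB.
The limit corresponds to 10^(92/10) = 1.585e+09; subtracting the fixed part leaves 1.061e+09 for the woodworking router, i.e. 90.26 dB.
Required insertion loss = 100 − 90.26 = 9.74 dB.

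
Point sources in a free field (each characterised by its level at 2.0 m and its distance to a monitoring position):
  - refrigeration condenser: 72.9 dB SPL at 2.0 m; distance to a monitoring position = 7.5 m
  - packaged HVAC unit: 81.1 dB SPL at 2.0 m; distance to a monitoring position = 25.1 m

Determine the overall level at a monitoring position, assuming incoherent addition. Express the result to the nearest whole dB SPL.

63 dB SPL

Propagate each source to the receiver with L = L_ref − 20·log₁₀(r/r_ref), then add intensities.
refrigeration condenser: 72.9 − 20·log₁₀(7.5/2.0) = 72.9 − 11.48 = 61.42 dB SPL.
packaged HVAC unit: 81.1 − 20·log₁₀(25.1/2.0) = 81.1 − 21.97 = 59.13 dB SPL.
Σ 10^(L/10) = 2.204e+06 → L_total = 10·log₁₀(2.204e+06) = 63.43 dB SPL.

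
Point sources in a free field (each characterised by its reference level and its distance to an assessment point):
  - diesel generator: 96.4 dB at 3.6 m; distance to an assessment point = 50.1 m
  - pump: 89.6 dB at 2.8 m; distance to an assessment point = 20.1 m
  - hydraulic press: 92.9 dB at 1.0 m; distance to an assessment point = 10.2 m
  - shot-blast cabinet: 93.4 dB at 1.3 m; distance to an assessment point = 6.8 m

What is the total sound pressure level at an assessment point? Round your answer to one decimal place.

81.4 dB

First find each source's level at the receiver (point-source: −20·log₁₀(r/r_ref)), then combine on an intensity basis.
diesel generator: 96.4 − 20·log₁₀(50.1/3.6) = 96.4 − 22.87 = 73.53 dB.
pump: 89.6 − 20·log₁₀(20.1/2.8) = 89.6 − 17.12 = 72.48 dB.
hydraulic press: 92.9 − 20·log₁₀(10.2/1.0) = 92.9 − 20.17 = 72.73 dB.
shot-blast cabinet: 93.4 − 20·log₁₀(6.8/1.3) = 93.4 − 14.37 = 79.03 dB.
Σ 10^(L/10) = 1.389e+08 → L_total = 10·log₁₀(1.389e+08) = 81.43 dB.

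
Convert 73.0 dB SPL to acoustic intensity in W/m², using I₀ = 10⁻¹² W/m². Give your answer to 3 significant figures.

L = 10·log₁₀(I/I₀) ⇒ I = I₀·10^(L/10) = 10⁻¹² × 10^7.30.

2.00e-05 W/m²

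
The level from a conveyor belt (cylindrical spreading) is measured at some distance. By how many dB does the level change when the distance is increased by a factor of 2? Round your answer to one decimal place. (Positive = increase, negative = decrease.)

-3.0 dB

With cylindrical spreading the level changes by −10·log₁₀(r₂/r₁).
ΔL = −10·log₁₀(2) = -3.01 dB.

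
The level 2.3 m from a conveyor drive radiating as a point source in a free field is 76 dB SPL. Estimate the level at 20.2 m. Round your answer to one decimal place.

57.1 dB SPL

Point-source attenuation: ΔL = 20·log₁₀(r₂/r₁) = 20·log₁₀(20.2/2.3) = 18.872 dB.
L₂ = 76 − 20·log₁₀(20.2/2.3) = 76 − 18.872 = 57.13 dB SPL.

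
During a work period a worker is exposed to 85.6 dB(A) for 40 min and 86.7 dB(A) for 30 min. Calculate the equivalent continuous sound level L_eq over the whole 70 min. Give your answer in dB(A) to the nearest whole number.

86 dB(A)

Weight each interval's intensity by its duration and average over T = 70 min:
Σ tᵢ·10^(Lᵢ/10) = 40·10^(85.6/10) + 30·10^(86.7/10) = 2.856e+10.
L_eq = 10·log₁₀(2.856e+10/70) = 86.11 dB(A).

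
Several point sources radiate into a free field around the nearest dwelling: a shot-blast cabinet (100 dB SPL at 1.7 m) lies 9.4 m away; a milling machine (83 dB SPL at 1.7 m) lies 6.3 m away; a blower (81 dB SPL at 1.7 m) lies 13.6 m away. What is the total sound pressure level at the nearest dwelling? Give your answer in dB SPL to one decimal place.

85.4 dB SPL

Propagate each source to the receiver with L = L_ref − 20·log₁₀(r/r_ref), then add intensities.
shot-blast cabinet: 100 − 20·log₁₀(9.4/1.7) = 100 − 14.85 = 85.15 dB SPL.
milling machine: 83 − 20·log₁₀(6.3/1.7) = 83 − 11.38 = 71.62 dB SPL.
blower: 81 − 20·log₁₀(13.6/1.7) = 81 − 18.06 = 62.94 dB SPL.
Σ 10^(L/10) = 3.436e+08 → L_total = 10·log₁₀(3.436e+08) = 85.36 dB SPL.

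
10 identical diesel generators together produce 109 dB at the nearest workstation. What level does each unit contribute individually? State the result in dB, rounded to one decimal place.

Dividing the total intensity by 10 lowers the level by 10·log₁₀ 10 = 10.000 dB: L₁ = 109 − 10.000.

99.0 dB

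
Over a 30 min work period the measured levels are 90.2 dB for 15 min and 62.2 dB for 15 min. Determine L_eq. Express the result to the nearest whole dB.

L_eq = 10·log₁₀[(1/T)·Σ tᵢ·10^(Lᵢ/10)] with T = 30 min.
Σ tᵢ·10^(Lᵢ/10) = 15·10^(90.2/10) + 15·10^(62.2/10) = 1.573e+10.
L_eq = 10·log₁₀(1.573e+10/30) = 87.20 dB.

87 dB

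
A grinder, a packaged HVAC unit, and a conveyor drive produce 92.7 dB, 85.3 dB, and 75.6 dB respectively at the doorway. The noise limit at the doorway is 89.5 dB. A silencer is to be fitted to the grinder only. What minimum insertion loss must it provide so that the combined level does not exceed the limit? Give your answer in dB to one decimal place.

5.6 dB

The untreated sources together contribute 10^(85.3/10) + 10^(75.6/10) = 3.752e+08, i.e. 85.74 dB.
The limit corresponds to 10^(89.5/10) = 8.913e+08; subtracting the fixed part leaves 5.161e+08 for the grinder, i.e. 87.13 dB.
So the grinder must be reduced from 92.7 to 87.13 dB: IL = 5.57 dB.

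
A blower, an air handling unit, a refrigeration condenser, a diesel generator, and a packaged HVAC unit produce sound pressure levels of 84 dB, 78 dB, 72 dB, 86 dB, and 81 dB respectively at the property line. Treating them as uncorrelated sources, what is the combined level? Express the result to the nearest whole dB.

89 dB

For uncorrelated sources the intensities add, so convert each level to linear form, sum, and take 10·log₁₀ of the total.
Σ 10^(L/10) = 10^(84/10) + 10^(78/10) + 10^(72/10) + 10^(86/10) + 10^(81/10) = 8.541e+08.
L_total = 10·log₁₀(8.541e+08) = 89.32 dB.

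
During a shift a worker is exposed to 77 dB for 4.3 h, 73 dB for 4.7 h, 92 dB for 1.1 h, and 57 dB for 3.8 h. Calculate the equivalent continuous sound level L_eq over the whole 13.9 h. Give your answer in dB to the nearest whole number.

The energy average is taken in the linear domain: L_eq = 10·log₁₀[(Σ tᵢ·10^(Lᵢ/10))/T], T = 13.9 h.
Σ tᵢ·10^(Lᵢ/10) = 4.3·10^(77/10) + 4.7·10^(73/10) + 1.1·10^(92/10) + 3.8·10^(57/10) = 2.055e+09.
L_eq = 10·log₁₀(2.055e+09/13.9) = 81.70 dB.

82 dB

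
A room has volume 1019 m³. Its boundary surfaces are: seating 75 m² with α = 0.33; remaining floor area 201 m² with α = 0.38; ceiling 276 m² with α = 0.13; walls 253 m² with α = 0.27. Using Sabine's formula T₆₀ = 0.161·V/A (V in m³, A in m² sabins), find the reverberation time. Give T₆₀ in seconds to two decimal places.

0.80 s

A = Σ Sᵢαᵢ = 75·0.33 + 201·0.38 + 276·0.13 + 253·0.27 = 205.32 m².
T₆₀ = 0.161 × 1019 / 205.32 = 0.799 s.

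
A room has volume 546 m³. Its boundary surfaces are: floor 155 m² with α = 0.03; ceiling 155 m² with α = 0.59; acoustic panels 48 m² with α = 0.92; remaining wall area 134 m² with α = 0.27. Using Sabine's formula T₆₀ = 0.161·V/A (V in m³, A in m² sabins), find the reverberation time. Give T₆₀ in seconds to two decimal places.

0.50 s

A = Σ Sᵢαᵢ = 155·0.03 + 155·0.59 + 48·0.92 + 134·0.27 = 176.44 m².
T₆₀ = 0.161 × 546 / 176.44 = 0.498 s.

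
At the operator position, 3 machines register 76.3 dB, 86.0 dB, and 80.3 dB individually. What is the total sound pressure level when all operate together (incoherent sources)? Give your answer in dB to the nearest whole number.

87 dB

Incoherent sources combine by intensity addition: L_total = 10·log₁₀(Σ 10^(L_i/10)).
Σ 10^(L/10) = 10^(76.3/10) + 10^(86.0/10) + 10^(80.3/10) = 5.479e+08.
L_total = 10·log₁₀(5.479e+08) = 87.39 dB.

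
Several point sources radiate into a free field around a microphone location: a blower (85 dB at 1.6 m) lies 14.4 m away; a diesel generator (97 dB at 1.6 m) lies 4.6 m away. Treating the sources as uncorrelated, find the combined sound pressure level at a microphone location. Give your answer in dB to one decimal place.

Propagate each source to the receiver with L = L_ref − 20·log₁₀(r/r_ref), then add intensities.
blower: 85 − 20·log₁₀(14.4/1.6) = 85 − 19.08 = 65.92 dB.
diesel generator: 97 − 20·log₁₀(4.6/1.6) = 97 − 9.17 = 87.83 dB.
Σ 10^(L/10) = 6.103e+08 → L_total = 10·log₁₀(6.103e+08) = 87.86 dB.

87.9 dB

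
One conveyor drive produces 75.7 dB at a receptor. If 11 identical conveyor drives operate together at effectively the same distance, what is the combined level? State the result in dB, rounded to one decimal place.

86.1 dB

With 11 equal, uncorrelated contributions the intensity is 11× that of one unit, giving a rise of 10·log₁₀ 11.
L_total = 75.7 + 10·log₁₀(11) = 75.7 + 10.414 = 86.11 dB.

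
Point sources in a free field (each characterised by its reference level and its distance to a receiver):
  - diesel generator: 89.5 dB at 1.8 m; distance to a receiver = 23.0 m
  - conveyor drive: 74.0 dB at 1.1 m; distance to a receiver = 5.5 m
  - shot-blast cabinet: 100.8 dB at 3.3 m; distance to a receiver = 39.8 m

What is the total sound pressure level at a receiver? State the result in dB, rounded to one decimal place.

Propagate each source to the receiver with L = L_ref − 20·log₁₀(r/r_ref), then add intensities.
diesel generator: 89.5 − 20·log₁₀(23.0/1.8) = 89.5 − 22.13 = 67.37 dB.
conveyor drive: 74.0 − 20·log₁₀(5.5/1.1) = 74.0 − 13.98 = 60.02 dB.
shot-blast cabinet: 100.8 − 20·log₁₀(39.8/3.3) = 100.8 − 21.63 = 79.17 dB.
Σ 10^(L/10) = 8.912e+07 → L_total = 10·log₁₀(8.912e+07) = 79.50 dB.

79.5 dB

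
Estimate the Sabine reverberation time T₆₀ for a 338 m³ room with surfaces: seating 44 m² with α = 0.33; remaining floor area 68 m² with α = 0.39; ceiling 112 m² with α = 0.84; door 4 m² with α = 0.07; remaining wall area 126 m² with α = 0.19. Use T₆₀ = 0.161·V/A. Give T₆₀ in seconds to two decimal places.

Summing Sᵢαᵢ: 44·0.33 + 68·0.39 + 112·0.84 + 4·0.07 + 126·0.19 = 159.34 m².
T₆₀ = 0.161·V/A = 0.161·338/159.34 = 0.342 s.

0.34 s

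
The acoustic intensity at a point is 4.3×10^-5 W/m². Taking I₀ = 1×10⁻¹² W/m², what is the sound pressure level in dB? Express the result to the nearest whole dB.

76 dB

L = 10·log₁₀(I/I₀) = 10·log₁₀(4.3×10^-5/10⁻¹²) = 10·log₁₀(4.3×10^7).
L = 10·(0.6335 + 7) = 76.33 dB.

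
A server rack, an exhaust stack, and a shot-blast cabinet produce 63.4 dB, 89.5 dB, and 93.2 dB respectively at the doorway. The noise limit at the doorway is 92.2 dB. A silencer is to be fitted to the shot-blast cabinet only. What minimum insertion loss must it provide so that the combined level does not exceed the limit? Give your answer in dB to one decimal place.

Fixed contribution from the other sources: Σ 10^(L/10) = 10^(63.4/10) + 10^(89.5/10) = 8.934e+08 (89.51 dB).
To meet 92.2 dB overall, the treated shot-blast cabinet may contribute at most 10^(92.2/10) − 8.934e+08 = 7.661e+08, i.e. 88.84 dB.
So the shot-blast cabinet must be reduced from 93.2 to 88.84 dB: IL = 4.36 dB.

4.4 dB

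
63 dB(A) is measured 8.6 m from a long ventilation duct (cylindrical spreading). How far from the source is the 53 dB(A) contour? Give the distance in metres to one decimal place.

The 10.0 dB drop corresponds to a distance ratio of 10^(10.0/10) for a line source.
r₂ = 8.6·10^((63−53)/10) = 8.6·10^(10.0/10) = 86.00 m.

86.0 m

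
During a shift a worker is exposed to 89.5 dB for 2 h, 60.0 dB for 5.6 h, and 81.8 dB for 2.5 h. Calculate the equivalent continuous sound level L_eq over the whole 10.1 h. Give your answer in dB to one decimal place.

83.3 dB

Weight each interval's intensity by its duration and average over T = 10.1 h:
Σ tᵢ·10^(Lᵢ/10) = 2·10^(89.5/10) + 5.6·10^(60.0/10) + 2.5·10^(81.8/10) = 2.166e+09.
L_eq = 10·log₁₀(2.166e+09/10.1) = 83.31 dB.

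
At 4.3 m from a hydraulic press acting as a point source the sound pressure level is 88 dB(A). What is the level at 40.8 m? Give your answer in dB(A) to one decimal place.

Spherical spreading from a point source gives a 20·log₁₀(r₂/r₁) drop.
L₂ = 88 − 20·log₁₀(40.8/4.3) = 88 − 19.544 = 68.46 dB(A).

68.5 dB(A)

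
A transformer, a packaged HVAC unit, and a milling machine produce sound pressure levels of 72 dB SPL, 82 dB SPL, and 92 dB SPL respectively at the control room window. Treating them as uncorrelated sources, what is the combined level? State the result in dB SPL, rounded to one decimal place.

92.5 dB SPL

For uncorrelated sources the intensities add, so convert each level to linear form, sum, and take 10·log₁₀ of the total.
Σ 10^(L/10) = 10^(72/10) + 10^(82/10) + 10^(92/10) = 1.759e+09.
L_total = 10·log₁₀(1.759e+09) = 92.45 dB SPL.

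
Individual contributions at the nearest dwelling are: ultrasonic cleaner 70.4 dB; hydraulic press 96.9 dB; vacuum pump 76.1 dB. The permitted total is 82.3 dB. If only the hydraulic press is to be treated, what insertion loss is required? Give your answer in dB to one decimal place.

Everything except the hydraulic press sums to 10^(70.4/10) + 10^(76.1/10) = 5.170e+07 in linear terms, 77.14 dB.
To meet 82.3 dB overall, the treated hydraulic press may contribute at most 10^(82.3/10) − 5.170e+07 = 1.181e+08, i.e. 80.72 dB.
Required insertion loss = 96.9 − 80.72 = 16.18 dB.

16.2 dB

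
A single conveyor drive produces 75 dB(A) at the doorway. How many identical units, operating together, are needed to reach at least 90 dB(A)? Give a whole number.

Need L₁ + 10·log₁₀ N ≥ 90, i.e. log₁₀ N ≥ 1.50.
N ≥ 10^(15.0/10) = 31.623, so N = 32.

32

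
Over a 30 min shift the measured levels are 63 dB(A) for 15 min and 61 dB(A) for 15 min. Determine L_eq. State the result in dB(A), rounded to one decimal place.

62.1 dB(A)

L_eq = 10·log₁₀[(1/T)·Σ tᵢ·10^(Lᵢ/10)] with T = 30 min.
Σ tᵢ·10^(Lᵢ/10) = 15·10^(63/10) + 15·10^(61/10) = 4.881e+07.
L_eq = 10·log₁₀(4.881e+07/30) = 62.11 dB(A).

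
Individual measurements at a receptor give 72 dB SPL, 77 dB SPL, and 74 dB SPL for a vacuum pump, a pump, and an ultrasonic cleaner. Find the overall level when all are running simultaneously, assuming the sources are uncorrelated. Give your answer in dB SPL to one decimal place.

79.6 dB SPL

For uncorrelated sources the intensities add, so convert each level to linear form, sum, and take 10·log₁₀ of the total.
Σ 10^(L/10) = 10^(72/10) + 10^(77/10) + 10^(74/10) = 9.109e+07.
L_total = 10·log₁₀(9.109e+07) = 79.59 dB SPL.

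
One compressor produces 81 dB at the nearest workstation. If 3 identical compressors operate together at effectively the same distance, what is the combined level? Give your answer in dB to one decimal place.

85.8 dB

N identical incoherent sources raise the level by 10·log₁₀ N.
L_total = 81 + 10·log₁₀(3) = 81 + 4.771 = 85.77 dB.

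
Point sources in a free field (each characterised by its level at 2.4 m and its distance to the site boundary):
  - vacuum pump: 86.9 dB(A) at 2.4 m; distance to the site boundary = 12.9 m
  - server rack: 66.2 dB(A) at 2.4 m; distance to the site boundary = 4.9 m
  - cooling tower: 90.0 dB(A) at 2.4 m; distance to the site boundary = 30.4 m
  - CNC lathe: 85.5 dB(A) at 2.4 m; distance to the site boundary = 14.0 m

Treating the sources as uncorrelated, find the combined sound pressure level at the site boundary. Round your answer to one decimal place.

75.4 dB(A)

Apply inverse-square spreading to bring every level to the receiver, then sum 10^(L/10).
vacuum pump: 86.9 − 20·log₁₀(12.9/2.4) = 86.9 − 14.61 = 72.29 dB(A).
server rack: 66.2 − 20·log₁₀(4.9/2.4) = 66.2 − 6.20 = 60.00 dB(A).
cooling tower: 90.0 − 20·log₁₀(30.4/2.4) = 90.0 − 22.05 = 67.95 dB(A).
CNC lathe: 85.5 − 20·log₁₀(14.0/2.4) = 85.5 − 15.32 = 70.18 dB(A).
Σ 10^(L/10) = 3.461e+07 → L_total = 10·log₁₀(3.461e+07) = 75.39 dB(A).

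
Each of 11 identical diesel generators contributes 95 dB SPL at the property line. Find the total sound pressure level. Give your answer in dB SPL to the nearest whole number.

L_total = L₁ + 10·log₁₀ N for N identical incoherent sources.
L_total = 95 + 10·log₁₀(11) = 95 + 10.414 = 105.41 dB SPL.

105 dB SPL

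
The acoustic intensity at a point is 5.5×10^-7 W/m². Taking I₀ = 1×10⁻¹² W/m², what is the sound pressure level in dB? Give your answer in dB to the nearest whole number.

57 dB

L = 10·log₁₀(I/I₀) = 10·log₁₀(5.5×10^-7/10⁻¹²) = 10·log₁₀(5.5×10^5).
L = 10·(0.7404 + 5) = 57.40 dB.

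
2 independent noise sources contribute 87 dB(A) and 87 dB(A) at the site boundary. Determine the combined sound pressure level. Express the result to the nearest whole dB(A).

Incoherent sources combine by intensity addition: L_total = 10·log₁₀(Σ 10^(L_i/10)).
Σ 10^(L/10) = 10^(87/10) + 10^(87/10) = 1.002e+09.
L_total = 10·log₁₀(1.002e+09) = 90.01 dB(A).

90 dB(A)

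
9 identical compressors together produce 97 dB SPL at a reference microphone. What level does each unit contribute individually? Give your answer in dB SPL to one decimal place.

87.5 dB SPL

For N identical incoherent sources L_total = L₁ + 10·log₁₀ N, so L₁ = 97 − 10·log₁₀(9) = 97 − 9.542.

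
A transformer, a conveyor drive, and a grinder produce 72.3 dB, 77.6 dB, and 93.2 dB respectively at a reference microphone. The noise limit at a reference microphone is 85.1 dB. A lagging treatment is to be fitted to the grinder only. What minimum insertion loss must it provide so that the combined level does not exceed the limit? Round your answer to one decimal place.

9.2 dB

The untreated sources together contribute 10^(72.3/10) + 10^(77.6/10) = 7.453e+07, i.e. 78.72 dB.
The limit corresponds to 10^(85.1/10) = 3.236e+08; subtracting the fixed part leaves 2.491e+08 for the grinder, i.e. 83.96 dB.
So the grinder must be reduced from 93.2 to 83.96 dB: IL = 9.24 dB.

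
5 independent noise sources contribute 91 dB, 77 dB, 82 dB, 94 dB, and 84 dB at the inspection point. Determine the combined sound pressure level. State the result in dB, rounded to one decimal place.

Incoherent sources combine by intensity addition: L_total = 10·log₁₀(Σ 10^(L_i/10)).
Σ 10^(L/10) = 10^(91/10) + 10^(77/10) + 10^(82/10) + 10^(94/10) + 10^(84/10) = 4.231e+09.
L_total = 10·log₁₀(4.231e+09) = 96.26 dB.

96.3 dB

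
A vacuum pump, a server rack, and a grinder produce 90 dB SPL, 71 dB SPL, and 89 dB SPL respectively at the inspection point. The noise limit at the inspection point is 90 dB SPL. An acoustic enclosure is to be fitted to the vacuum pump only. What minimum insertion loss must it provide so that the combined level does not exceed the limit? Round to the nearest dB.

7 dB

The untreated sources together contribute 10^(71/10) + 10^(89/10) = 8.069e+08, i.e. 89.07 dB SPL.
To meet 90 dB SPL overall, the treated vacuum pump may contribute at most 10^(90/10) − 8.069e+08 = 1.931e+08, i.e. 82.86 dB SPL.
Required insertion loss = 90 − 82.86 = 7.14 dB.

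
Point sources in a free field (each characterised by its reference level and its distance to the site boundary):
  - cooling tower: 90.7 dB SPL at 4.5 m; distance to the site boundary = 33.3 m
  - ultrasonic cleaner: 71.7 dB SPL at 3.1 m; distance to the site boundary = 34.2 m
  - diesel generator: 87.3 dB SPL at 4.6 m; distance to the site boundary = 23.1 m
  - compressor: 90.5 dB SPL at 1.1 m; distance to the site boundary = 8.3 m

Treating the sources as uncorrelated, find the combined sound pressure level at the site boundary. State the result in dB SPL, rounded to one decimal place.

78.0 dB SPL

Apply inverse-square spreading to bring every level to the receiver, then sum 10^(L/10).
cooling tower: 90.7 − 20·log₁₀(33.3/4.5) = 90.7 − 17.38 = 73.32 dB SPL.
ultrasonic cleaner: 71.7 − 20·log₁₀(34.2/3.1) = 71.7 − 20.85 = 50.85 dB SPL.
diesel generator: 87.3 − 20·log₁₀(23.1/4.6) = 87.3 − 14.02 = 73.28 dB SPL.
compressor: 90.5 − 20·log₁₀(8.3/1.1) = 90.5 − 17.55 = 72.95 dB SPL.
Σ 10^(L/10) = 6.258e+07 → L_total = 10·log₁₀(6.258e+07) = 77.96 dB SPL.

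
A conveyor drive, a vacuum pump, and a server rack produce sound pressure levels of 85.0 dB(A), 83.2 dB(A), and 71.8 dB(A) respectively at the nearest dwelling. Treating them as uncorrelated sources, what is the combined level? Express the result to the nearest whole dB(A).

87 dB(A)

For uncorrelated sources the intensities add, so convert each level to linear form, sum, and take 10·log₁₀ of the total.
Σ 10^(L/10) = 10^(85.0/10) + 10^(83.2/10) + 10^(71.8/10) = 5.403e+08.
L_total = 10·log₁₀(5.403e+08) = 87.33 dB(A).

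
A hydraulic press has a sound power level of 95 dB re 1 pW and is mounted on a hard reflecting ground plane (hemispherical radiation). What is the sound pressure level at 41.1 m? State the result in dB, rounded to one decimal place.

54.7 dB

L_p = L_w − 10·log₁₀(2π·r²) with r = 41.1 m.
2π·r² = 1.061e+04 m², 10·log₁₀ of that is 40.259 dB.
L_p = 95 − 40.259 = 54.74 dB.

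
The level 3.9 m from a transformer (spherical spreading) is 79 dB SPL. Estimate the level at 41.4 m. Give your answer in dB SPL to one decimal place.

Spherical spreading from a point source gives a 20·log₁₀(r₂/r₁) drop.
L₂ = 79 − 20·log₁₀(41.4/3.9) = 79 − 20.519 = 58.48 dB SPL.

58.5 dB SPL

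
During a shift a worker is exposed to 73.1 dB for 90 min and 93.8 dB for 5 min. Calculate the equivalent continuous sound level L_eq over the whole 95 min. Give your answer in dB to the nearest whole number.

82 dB

Weight each interval's intensity by its duration and average over T = 95 min:
Σ tᵢ·10^(Lᵢ/10) = 90·10^(73.1/10) + 5·10^(93.8/10) = 1.383e+10.
L_eq = 10·log₁₀(1.383e+10/95) = 81.63 dB.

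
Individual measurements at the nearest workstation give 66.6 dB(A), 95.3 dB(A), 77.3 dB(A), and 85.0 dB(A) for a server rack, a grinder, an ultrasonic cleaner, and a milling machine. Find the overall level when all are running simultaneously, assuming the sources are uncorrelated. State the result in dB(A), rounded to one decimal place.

Incoherent sources combine by intensity addition: L_total = 10·log₁₀(Σ 10^(L_i/10)).
Σ 10^(L/10) = 10^(66.6/10) + 10^(95.3/10) + 10^(77.3/10) + 10^(85.0/10) = 3.763e+09.
L_total = 10·log₁₀(3.763e+09) = 95.76 dB(A).

95.8 dB(A)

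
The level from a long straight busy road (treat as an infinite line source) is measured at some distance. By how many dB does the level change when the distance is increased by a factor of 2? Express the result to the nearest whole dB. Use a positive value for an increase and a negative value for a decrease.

A line source loses 3 dB per doubling of distance; generally ΔL = −10·log₁₀(r₂/r₁).
ΔL = −10·log₁₀(2) = -3.01 dB.

-3 dB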